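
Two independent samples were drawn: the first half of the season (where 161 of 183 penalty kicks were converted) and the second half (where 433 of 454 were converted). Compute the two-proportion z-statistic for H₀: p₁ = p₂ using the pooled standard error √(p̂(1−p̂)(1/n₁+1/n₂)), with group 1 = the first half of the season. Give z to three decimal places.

p̂₁ = 161/183 = 0.87978, p̂₂ = 433/454 = 0.95374.
Pooled p̂ = (161+433)/(183+454) = 594/637 = 0.93250.
Pooled SE = √[0.0629471·0.00766712] ≈ 0.021969.
z = (p̂₁ − p̂₂)/SE = (0.87978 − 0.95374)/0.021969 = -0.07396/0.021969 = -3.367.

z = -3.367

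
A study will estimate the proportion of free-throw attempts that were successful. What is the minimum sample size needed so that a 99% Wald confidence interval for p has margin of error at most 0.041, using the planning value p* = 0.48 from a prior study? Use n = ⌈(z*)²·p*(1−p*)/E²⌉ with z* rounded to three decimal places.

For 99% confidence, z* = 2.576.
p*(1−p*) = 0.48·0.52 = 0.2496.
Required n before rounding: 6.635776 × 0.2496 / 0.041² = 985.300.
⌈985.300⌉ = 986.

n = 986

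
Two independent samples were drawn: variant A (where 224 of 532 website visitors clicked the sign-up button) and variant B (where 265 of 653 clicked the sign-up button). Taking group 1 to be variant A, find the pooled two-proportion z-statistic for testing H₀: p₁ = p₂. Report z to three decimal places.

Sample proportions: p̂₁ = 224/532 = 0.42105 and p̂₂ = 265/653 = 0.40582.
Pooling: p̂ = 489/1185 = 0.41266.
SE = √[p̂(1−p̂)(1/n₁+1/n₂)] = √[0.41266·0.58734·(1/532+1/653)] ≈ 0.028753.
z = 0.01523/0.028753 = 0.530.

z = 0.530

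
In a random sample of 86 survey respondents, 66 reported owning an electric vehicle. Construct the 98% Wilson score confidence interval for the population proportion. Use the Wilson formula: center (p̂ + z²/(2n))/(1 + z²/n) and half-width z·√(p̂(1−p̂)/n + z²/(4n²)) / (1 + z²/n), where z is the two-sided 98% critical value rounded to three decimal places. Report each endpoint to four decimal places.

Here p̂ = 66/86 = 0.76744 and z = 2.326 (z² = 5.410276).
Denominator 1 + z²/n = 1 + 5.410276/86 = 1.062910.
Center = (0.76744 + 0.031455)/1.062910 = 0.75161.
Radicand: p̂(1−p̂)/n + z²/(4n²) = 0.002075289 + 0.000182878 = 0.002258167.
Half-width = 2.326·√0.002258167/1.062910 = 0.10399.
Interval: 0.75161 ± 0.10399 → (0.6476, 0.8556).

(0.6476, 0.8556)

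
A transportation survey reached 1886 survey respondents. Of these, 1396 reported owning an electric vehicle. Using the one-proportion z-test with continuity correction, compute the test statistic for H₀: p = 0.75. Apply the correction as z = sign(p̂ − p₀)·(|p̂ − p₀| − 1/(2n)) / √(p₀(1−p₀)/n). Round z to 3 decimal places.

The sample proportion is 1396/1886 = 0.74019. p̂ − p₀ = -0.009809.
Continuity correction 1/(2n) = 1/3772 = 0.000265.
Corrected numerator: |-0.009809| − 0.000265 = 0.009544.
Under H₀, SE = √(p₀(1−p₀)/n) = √(0.75·0.25/1886) = √0.000099417 = 0.009971.
z = −0.009544/0.009971 = -0.957.

z = -0.957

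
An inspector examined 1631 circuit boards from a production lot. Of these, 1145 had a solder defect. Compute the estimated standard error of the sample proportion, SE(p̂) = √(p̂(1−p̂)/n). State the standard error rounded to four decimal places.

SE = 0.0113

The sample proportion is 1145/1631 = 0.70202.
p̂(1−p̂) = 0.209188.
SE = √(0.209188/1631) = √0.000128258 = 0.0113.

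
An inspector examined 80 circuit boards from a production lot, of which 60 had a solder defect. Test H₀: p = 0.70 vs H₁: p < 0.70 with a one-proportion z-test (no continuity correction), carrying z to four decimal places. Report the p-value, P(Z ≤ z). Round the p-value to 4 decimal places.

p-value = 0.8354

The sample proportion is 60/80 = 0.75000.
Under H₀, SE = √(p₀(1−p₀)/n) = √(0.70·0.30/80) = √0.002625000 = 0.051235.
Test statistic (full precision, shown to 4 dp): z = (60/80 − 0.70)/SE₀ ≈ 0.9759.
From the standard normal, P(Z ≤ z) = 0.8354.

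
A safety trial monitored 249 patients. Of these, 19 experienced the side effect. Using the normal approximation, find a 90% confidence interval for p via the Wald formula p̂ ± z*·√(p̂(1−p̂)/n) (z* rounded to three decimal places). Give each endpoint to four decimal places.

(0.0486, 0.1040)

Sample proportion p̂ = 19/249 = 0.07631.
SE(p̂) = √(0.07631·0.92369/249) = 0.016824.
For 90% confidence, z* = 1.645.
Margin = 1.645·0.016824 = 0.02768.
CI: 0.07631 ± 0.02768 = (0.0486, 0.1040).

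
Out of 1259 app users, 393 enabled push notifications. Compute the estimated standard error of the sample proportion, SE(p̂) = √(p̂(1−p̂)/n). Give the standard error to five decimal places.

p̂ = 393/1259 = 0.31215.
p̂(1−p̂) = 0.31215·0.68785 = 0.214712.
SE = √(0.214712/1259) = 0.01306.

SE = 0.01306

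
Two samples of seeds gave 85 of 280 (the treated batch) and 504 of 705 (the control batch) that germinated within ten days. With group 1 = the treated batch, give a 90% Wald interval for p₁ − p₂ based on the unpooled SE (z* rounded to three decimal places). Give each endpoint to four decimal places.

p̂₁ = 0.30357, p̂₂ = 0.71489, so the observed difference is -0.41132.
SE = √(0.000755056 + 0.000289107) = √0.001044163 = 0.032314.
The 90% critical value is z* = 1.645. Margin of error = 0.05316.
So the interval runs from -0.4645 to -0.3582.

(-0.4645, -0.3582)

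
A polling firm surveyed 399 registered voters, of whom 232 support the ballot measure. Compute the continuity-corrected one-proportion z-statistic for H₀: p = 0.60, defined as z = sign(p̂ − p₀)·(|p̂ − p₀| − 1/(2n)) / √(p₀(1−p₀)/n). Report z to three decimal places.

With x = 232 successes in n = 399, p̂ = 0.58145. p̂ − p₀ = -0.018546.
1/(2n) = 0.001253.
Corrected numerator: |-0.018546| − 0.001253 = 0.017293.
Null standard error: √(0.60·0.40/399) = √0.000601504 = 0.024526.
z = −0.017293/0.024526 = -0.705.

z = -0.705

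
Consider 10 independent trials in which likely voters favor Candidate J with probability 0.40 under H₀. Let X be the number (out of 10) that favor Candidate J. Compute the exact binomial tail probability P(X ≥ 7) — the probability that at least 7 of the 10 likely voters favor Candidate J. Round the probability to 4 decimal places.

P = 0.0548

X ~ Binomial(n=10, p=0.40).
P(X ≥ 7) = C(10,7)·0.40^7·0.60^3 + C(10,8)·0.40^8·0.60^2 + C(10,9)·0.40^9·0.60^1 + C(10,10)·0.40^10·0.60^0.
= 0.042467 + 0.010617 + 0.001573 + 0.000105 = 0.0548.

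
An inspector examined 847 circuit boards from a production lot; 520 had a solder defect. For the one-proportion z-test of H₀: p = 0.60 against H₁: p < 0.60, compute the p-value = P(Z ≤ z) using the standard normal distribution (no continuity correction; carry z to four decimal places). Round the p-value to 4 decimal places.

With x = 520 successes in n = 847, p̂ = 0.61393.
Null standard error: √(0.60·0.40/847) = √0.000283353 = 0.016833.
Test statistic (full precision, shown to 4 dp): z = (520/847 − 0.60)/SE₀ ≈ 0.8276.
p-value = P(Z ≤ z) with z = 0.8276 → 0.7961.

p-value = 0.7961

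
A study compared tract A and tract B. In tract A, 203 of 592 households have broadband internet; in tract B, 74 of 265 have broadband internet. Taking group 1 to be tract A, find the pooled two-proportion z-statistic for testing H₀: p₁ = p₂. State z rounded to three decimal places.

p̂₁ = 203/592 = 0.34291, p̂₂ = 74/265 = 0.27925.
Pooled p̂ = (203+74)/(592+265) = 277/857 = 0.32322.
Pooled SE = √[0.2187490·0.00546277] ≈ 0.034568.
z = 0.06366/0.034568 = 1.842.

z = 1.842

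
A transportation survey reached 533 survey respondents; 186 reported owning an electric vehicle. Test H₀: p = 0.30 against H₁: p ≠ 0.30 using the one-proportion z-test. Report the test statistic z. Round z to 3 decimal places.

z = 2.467

p̂ = 186/533 = 0.34897.
SE₀ = √(0.30·0.70/533) = 0.019849.
Test statistic: z = 0.04897/0.019849 = 2.467.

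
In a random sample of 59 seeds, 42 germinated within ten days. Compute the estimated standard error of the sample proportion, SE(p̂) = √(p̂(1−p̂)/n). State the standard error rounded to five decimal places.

Sample proportion p̂ = 42/59 = 0.71186.
p̂(1−p̂) = 0.205115.
SE = √(0.205115/59) = √0.003476525 = 0.05896.

SE = 0.05896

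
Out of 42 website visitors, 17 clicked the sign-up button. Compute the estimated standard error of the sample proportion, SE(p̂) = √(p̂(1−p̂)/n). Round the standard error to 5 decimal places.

SE = 0.07574

Sample proportion p̂ = 17/42 = 0.40476.
p̂(1−p̂) = 0.240929.
Dividing by n and taking the root: √0.005736405 = 0.07574.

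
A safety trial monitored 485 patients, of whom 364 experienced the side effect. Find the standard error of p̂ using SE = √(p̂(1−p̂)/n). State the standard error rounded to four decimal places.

SE = 0.0196

Sample proportion p̂ = 364/485 = 0.75052.
p̂(1−p̂) = 0.75052·0.24948 = 0.187240.
SE = √(0.187240/485) = 0.0196.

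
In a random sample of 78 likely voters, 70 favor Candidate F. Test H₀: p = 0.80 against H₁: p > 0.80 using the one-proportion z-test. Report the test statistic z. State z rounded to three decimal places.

z = 2.151

Sample proportion p̂ = 70/78 = 0.89744.
Null standard error: √(0.80·0.20/78) = √0.002051282 = 0.045291.
Test statistic: z = 0.09744/0.045291 = 2.151.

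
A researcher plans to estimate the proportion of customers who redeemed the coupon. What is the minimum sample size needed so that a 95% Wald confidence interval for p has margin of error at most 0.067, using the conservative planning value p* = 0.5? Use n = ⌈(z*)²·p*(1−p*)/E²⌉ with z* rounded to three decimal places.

z* = 1.960 at the 95% level.
p*(1−p*) = 0.2500.
Required n before rounding: 3.841600 × 0.2500 / 0.067² = 213.945.
Rounding up, n = 214.

n = 214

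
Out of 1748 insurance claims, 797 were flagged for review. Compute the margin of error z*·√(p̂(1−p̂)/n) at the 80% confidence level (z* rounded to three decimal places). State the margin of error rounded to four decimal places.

ME = 0.0153

With x = 797 successes in n = 1748, p̂ = 0.45595.
Standard error of p̂: √(0.248060/1748) = √0.000141911 = 0.011913.
For 80% confidence, z* = 1.282.
So ME = 0.0153.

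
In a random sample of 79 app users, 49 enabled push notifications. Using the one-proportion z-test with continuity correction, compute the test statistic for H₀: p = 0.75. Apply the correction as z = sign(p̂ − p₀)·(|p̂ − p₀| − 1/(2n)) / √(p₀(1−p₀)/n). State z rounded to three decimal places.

With x = 49 successes in n = 79, p̂ = 0.62025. p̂ − p₀ = -0.129747.
Continuity correction 1/(2n) = 1/158 = 0.006329.
Corrected numerator: |-0.129747| − 0.006329 = 0.123418.
Null standard error: √(0.75·0.25/79) = √0.002373418 = 0.048718.
z = (−)0.123418/0.048718 = -2.533.

z = -2.533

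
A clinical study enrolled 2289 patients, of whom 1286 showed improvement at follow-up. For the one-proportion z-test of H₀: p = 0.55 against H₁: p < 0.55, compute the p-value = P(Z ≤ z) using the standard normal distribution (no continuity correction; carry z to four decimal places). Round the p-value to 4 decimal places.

p-value = 0.8721

With x = 1286 successes in n = 2289, p̂ = 0.56182.
SE₀ = √(0.55·0.45/2289) = 0.010398.
z = (p̂ − p₀)/SE = (1286/2289 − 0.55)/0.010398 ≈ 1.1365.
From the standard normal, P(Z ≤ z) = 0.8721.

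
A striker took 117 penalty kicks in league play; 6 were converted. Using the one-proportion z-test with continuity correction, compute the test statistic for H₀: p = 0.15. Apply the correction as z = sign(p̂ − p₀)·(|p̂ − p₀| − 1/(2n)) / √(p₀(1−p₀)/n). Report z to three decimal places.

The sample proportion is 6/117 = 0.05128. p̂ − p₀ = -0.098718.
Continuity correction 1/(2n) = 1/234 = 0.004274.
Corrected numerator: |-0.098718| − 0.004274 = 0.094444.
Null standard error: √(0.15·0.85/117) = √0.001089744 = 0.033011.
z = −0.094444/0.033011 = -2.861.

z = -2.861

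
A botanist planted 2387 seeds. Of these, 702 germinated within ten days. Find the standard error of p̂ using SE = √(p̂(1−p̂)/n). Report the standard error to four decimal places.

The sample proportion is 702/2387 = 0.29409.
p̂(1−p̂) = 0.29409·0.70591 = 0.207601.
SE = √(0.207601/2387) = 0.0093.

SE = 0.0093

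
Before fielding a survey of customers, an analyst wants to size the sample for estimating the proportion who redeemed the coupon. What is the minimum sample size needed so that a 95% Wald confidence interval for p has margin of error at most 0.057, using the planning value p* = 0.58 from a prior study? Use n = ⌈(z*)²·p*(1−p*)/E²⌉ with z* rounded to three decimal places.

z* = 1.960 at the 95% level.
p*(1−p*) = 0.58·0.42 = 0.2436.
Required n before rounding: 3.841600 × 0.2436 / 0.057² = 288.031.
Rounding up, n = 289.

n = 289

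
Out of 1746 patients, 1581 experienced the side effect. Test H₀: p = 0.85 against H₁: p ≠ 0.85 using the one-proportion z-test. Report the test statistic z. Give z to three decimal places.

The sample proportion is 1581/1746 = 0.90550.
Null standard error: √(0.85·0.15/1746) = √0.000073024 = 0.008545.
z = (0.90550 − 0.85)/0.008545 = 0.05550/0.008545 = 6.495.

z = 6.495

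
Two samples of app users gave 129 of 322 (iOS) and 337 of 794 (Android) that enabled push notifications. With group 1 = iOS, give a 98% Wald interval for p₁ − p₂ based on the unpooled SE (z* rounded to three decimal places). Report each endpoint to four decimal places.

(-0.0993, 0.0517)

p̂₁ = 0.40062, p̂₂ = 0.42443, so the observed difference is -0.02381.
Unpooled SE = √(p̂₁(1−p̂₁)/n₁ + p̂₂(1−p̂₂)/n₂) = √(0.000745726 + 0.000307670) = 0.032456.
The 98% critical value is z* = 2.326. Margin of error = 0.07549.
CI: -0.02381 ± 0.07549 = (-0.0993, 0.0517).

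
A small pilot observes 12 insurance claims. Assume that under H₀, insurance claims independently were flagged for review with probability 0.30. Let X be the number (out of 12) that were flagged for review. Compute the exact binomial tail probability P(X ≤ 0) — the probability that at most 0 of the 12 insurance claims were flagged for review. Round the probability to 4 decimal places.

X ~ Binomial(n=12, p=0.30).
P(X ≤ 0) = C(12,0)·0.30^0·0.70^12.
= 0.013841 = 0.0138.

P = 0.0138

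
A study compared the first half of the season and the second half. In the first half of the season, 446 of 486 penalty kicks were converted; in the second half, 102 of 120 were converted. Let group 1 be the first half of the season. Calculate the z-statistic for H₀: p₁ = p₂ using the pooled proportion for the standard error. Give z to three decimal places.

z = 2.257

Sample proportions: p̂₁ = 446/486 = 0.91770 and p̂₂ = 102/120 = 0.85000.
Pooling: p̂ = 548/606 = 0.90429.
SE = √[p̂(1−p̂)(1/n₁+1/n₂)] = √[0.90429·0.09571·(1/486+1/120)] ≈ 0.029989.
z = 0.06770/0.029989 = 2.257.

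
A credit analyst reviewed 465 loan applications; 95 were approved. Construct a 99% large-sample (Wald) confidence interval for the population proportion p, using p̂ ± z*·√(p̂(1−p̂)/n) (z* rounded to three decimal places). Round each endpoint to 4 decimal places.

(0.1561, 0.2525)

The sample proportion is 95/465 = 0.20430.
Standard error of p̂: √(0.162562/465) = √0.000349596 = 0.018697.
z* = 2.576 at the 99% level.
Margin of error: 2.576 × 0.018697 = 0.04816.
Interval: 0.20430 ± 0.04816 → (0.1561, 0.2525).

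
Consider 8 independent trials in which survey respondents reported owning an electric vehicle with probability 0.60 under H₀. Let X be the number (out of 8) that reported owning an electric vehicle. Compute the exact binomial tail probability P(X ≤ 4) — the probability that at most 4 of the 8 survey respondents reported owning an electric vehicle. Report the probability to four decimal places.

P = 0.4059

X ~ Binomial(n=8, p=0.60).
P(X ≤ 4) = Σ_{j=0}^{4} C(8,j)·0.60^j·0.40^{8−j}.
= 0.000655 + 0.007864 + 0.041288 + 0.123863 + 0.232243 = 0.4059.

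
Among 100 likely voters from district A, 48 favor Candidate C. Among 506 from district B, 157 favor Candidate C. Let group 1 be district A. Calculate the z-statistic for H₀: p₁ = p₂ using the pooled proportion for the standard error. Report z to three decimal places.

z = 3.278

p̂₁ = 48/100 = 0.48000, p̂₂ = 157/506 = 0.31028.
Pooling: p̂ = 205/606 = 0.33828.
SE = √[p̂(1−p̂)(1/n₁+1/n₂)] = √[0.33828·0.66172·(1/100+1/506)] ≈ 0.051777.
z = (p̂₁ − p̂₂)/SE = (0.48000 − 0.31028)/0.051777 = 0.16972/0.051777 = 3.278.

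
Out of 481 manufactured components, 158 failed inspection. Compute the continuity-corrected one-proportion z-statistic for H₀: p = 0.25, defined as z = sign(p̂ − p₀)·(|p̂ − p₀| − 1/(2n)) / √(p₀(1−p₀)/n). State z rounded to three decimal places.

z = 3.922

Sample proportion p̂ = 158/481 = 0.32848. p̂ − p₀ = 0.078482.
1/(2n) = 0.001040.
Corrected numerator: |0.078482| − 0.001040 = 0.077442.
SE₀ = √(0.25·0.75/481) = 0.019744.
z = (+)0.077442/0.019744 = 3.922.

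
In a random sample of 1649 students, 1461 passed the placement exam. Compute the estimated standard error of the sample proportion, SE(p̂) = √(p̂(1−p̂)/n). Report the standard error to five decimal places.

SE = 0.00783

The sample proportion is 1461/1649 = 0.88599.
p̂(1−p̂) = 0.101012.
SE = √(0.101012/1649) = √0.000061257 = 0.00783.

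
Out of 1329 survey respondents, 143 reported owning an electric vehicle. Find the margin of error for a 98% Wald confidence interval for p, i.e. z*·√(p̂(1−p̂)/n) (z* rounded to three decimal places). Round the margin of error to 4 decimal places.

Sample proportion p̂ = 143/1329 = 0.10760.
SE = √(p̂(1−p̂)/n) = √(0.096022/1329) = 0.008500.
The 98% critical value is z* = 2.326.
ME = 2.326·0.008500 = 0.0198.

ME = 0.0198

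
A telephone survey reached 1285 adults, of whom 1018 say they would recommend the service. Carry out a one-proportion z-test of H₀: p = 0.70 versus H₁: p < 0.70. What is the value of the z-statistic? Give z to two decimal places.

p̂ = 1018/1285 = 0.79222.
SE₀ = √(0.70·0.30/1285) = 0.012784.
Test statistic: z = 0.09222/0.012784 = 7.21.

z = 7.21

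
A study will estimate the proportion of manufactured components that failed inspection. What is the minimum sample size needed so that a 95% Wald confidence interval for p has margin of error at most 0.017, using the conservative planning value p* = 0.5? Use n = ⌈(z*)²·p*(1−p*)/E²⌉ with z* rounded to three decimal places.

z* = 1.960 at the 95% level.
p*(1−p*) = 0.2500.
(z*)²·p*(1−p*)/E² = 3.841600·0.2500/0.000289 = 3323.183.
⌈3323.183⌉ = 3324.

n = 3324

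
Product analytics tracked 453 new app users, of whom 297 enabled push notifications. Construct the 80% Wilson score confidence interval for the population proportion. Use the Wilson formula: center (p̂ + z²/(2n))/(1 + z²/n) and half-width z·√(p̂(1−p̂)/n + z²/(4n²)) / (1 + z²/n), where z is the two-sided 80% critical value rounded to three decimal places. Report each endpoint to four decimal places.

(0.6265, 0.6836)

p̂ = 297/453 = 0.65563; z = 1.282, so z² = 1.643524.
Denominator 1 + z²/n = 1 + 1.643524/453 = 1.003628.
Adjusted center: (0.65563 + z²/(2n))/1.003628 = 0.65507.
Radicand: p̂(1−p̂)/n + z²/(4n²) = 0.000498410 + 0.000002002 = 0.000500412.
Half-width = z·√(radicand)/denom = 1.282·0.022370/1.003628 = 0.02857.
Interval: 0.65507 ± 0.02857 → (0.6265, 0.6836).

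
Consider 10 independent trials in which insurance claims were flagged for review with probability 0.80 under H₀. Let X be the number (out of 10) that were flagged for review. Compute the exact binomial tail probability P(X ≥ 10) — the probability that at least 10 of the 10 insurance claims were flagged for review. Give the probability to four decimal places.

P = 0.1074

X is binomial with n = 10 and p = 0.80.
P(X ≥ 10) = C(10,10)·0.80^10·0.20^0.
= 0.107374 = 0.1074.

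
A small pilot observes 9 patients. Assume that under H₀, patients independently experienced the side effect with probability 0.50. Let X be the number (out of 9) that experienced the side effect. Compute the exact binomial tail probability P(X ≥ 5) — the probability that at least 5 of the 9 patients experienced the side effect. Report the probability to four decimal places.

P = 0.5000

X ~ Binomial(n=9, p=0.50).
P(X ≥ 5) = Σ_{j=5}^{9} C(9,j)·0.50^j·0.50^{9−j}.
= 0.246094 + 0.164062 + 0.070312 + 0.017578 + 0.001953 = 0.5000.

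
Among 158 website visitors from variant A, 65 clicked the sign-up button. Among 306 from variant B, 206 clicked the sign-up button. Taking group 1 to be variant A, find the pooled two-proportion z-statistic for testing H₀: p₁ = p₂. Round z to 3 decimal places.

z = -5.422

p̂₁ = 65/158 = 0.41139, p̂₂ = 206/306 = 0.67320.
Pooled p̂ = (65+206)/(158+306) = 271/464 = 0.58405.
SE = √[p̂(1−p̂)(1/n₁+1/n₂)] = √[0.58405·0.41595·(1/158+1/306)] ≈ 0.048285.
z = -0.26181/0.048285 = -5.422.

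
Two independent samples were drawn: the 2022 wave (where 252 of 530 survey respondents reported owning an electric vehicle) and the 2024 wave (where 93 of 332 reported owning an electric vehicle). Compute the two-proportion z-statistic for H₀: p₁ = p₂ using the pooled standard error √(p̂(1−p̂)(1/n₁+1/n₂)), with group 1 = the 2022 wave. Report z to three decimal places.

z = 5.697

Sample proportions: p̂₁ = 252/530 = 0.47547 and p̂₂ = 93/332 = 0.28012.
Pooling: p̂ = 345/862 = 0.40023.
Pooled SE = √[0.2400463·0.00489884] ≈ 0.034292.
z = (p̂₁ − p̂₂)/SE = (0.47547 − 0.28012)/0.034292 = 0.19535/0.034292 = 5.697.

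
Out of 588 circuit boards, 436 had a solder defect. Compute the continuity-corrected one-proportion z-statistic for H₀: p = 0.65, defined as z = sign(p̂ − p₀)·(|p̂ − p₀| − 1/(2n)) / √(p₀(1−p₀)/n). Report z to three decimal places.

Sample proportion p̂ = 436/588 = 0.74150. p̂ − p₀ = 0.091497.
1/(2n) = 0.000850.
Corrected numerator: |0.091497| − 0.000850 = 0.090647.
Under H₀, SE = √(p₀(1−p₀)/n) = √(0.65·0.35/588) = √0.000386905 = 0.019670.
z = (+)0.090647/0.019670 = 4.608.

z = 4.608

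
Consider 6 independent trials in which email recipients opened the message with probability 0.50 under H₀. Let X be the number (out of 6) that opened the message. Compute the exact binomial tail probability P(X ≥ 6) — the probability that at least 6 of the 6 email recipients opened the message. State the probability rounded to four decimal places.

X is binomial with n = 6 and p = 0.50.
P(X ≥ 6) = C(6,6)·0.50^6·0.50^0.
= 0.015625 = 0.0156.

P = 0.0156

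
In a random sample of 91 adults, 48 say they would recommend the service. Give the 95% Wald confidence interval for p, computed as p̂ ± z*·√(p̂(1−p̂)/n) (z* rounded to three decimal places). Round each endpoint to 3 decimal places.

Sample proportion p̂ = 48/91 = 0.52747.
Standard error of p̂: √(0.249245/91) = √0.002738959 = 0.052335.
For 95% confidence, z* = 1.960.
Margin = 1.960·0.052335 = 0.10258.
So the interval runs from 0.425 to 0.630.

(0.425, 0.630)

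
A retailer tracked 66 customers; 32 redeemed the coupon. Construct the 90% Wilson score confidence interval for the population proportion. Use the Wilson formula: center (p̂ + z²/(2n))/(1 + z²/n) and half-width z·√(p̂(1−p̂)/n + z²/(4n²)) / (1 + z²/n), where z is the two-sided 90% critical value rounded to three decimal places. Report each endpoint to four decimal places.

(0.3863, 0.5846)

p̂ = 32/66 = 0.48485; z = 1.645, so z² = 2.706025.
Denominator 1 + z²/n = 1 + 2.706025/66 = 1.041000.
Adjusted center: (0.48485 + z²/(2n))/1.041000 = 0.48545.
Radicand: p̂(1−p̂)/n + z²/(4n²) = 0.003784400 + 0.000155304 = 0.003939704.
Half-width = z·√(radicand)/denom = 1.645·0.062767/1.041000 = 0.09919.
CI: 0.48545 ± 0.09919 = (0.3863, 0.5846).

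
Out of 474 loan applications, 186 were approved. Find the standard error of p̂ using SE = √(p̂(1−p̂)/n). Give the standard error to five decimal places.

Sample proportion p̂ = 186/474 = 0.39241.
p̂(1−p̂) = 0.238424.
Dividing by n and taking the root: √0.000503004 = 0.02243.

SE = 0.02243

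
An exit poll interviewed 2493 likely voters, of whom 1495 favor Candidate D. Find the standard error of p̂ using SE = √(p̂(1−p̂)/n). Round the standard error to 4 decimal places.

With x = 1495 successes in n = 2493, p̂ = 0.59968.
p̂(1−p̂) = 0.59968·0.40032 = 0.240064.
SE = √(0.240064/2493) = √0.000096295 = 0.0098.

SE = 0.0098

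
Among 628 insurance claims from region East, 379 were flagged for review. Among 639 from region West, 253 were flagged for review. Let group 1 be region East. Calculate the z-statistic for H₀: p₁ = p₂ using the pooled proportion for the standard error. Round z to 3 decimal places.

z = 7.388

Sample proportions: p̂₁ = 379/628 = 0.60350 and p̂₂ = 253/639 = 0.39593.
Pooling: p̂ = 632/1267 = 0.49882.
Pooled SE = √[0.2499986·0.00315730] ≈ 0.028095.
z = 0.20757/0.028095 = 7.388.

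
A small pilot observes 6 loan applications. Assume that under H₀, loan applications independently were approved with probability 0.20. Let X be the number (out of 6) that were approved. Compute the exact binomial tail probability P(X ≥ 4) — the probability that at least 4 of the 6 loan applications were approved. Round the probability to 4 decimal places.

X ~ Binomial(n=6, p=0.20).
P(X ≥ 4) = C(6,4)·0.20^4·0.80^2 + C(6,5)·0.20^5·0.80^1 + C(6,6)·0.20^6·0.80^0.
= 0.015360 + 0.001536 + 0.000064 = 0.0170.

P = 0.0170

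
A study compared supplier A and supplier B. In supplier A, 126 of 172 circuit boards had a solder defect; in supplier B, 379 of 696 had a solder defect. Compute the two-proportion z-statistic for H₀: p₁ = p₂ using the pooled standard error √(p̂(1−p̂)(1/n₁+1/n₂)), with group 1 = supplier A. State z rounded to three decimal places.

Sample proportions: p̂₁ = 126/172 = 0.73256 and p̂₂ = 379/696 = 0.54454.
Pooling: p̂ = 505/868 = 0.58180.
SE = √[p̂(1−p̂)(1/n₁+1/n₂)] = √[0.58180·0.41820·(1/172+1/696)] ≈ 0.042002.
z = (p̂₁ − p̂₂)/SE = (0.73256 − 0.54454)/0.042002 = 0.18802/0.042002 = 4.476.

z = 4.476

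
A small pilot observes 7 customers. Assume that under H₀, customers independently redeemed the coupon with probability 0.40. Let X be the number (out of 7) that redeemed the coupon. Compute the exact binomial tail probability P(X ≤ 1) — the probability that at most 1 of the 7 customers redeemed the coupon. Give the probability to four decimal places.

P = 0.1586

X ~ Binomial(n=7, p=0.40).
P(X ≤ 1) = C(7,0)·0.40^0·0.60^7 + C(7,1)·0.40^1·0.60^6.
= 0.027994 + 0.130637 = 0.1586.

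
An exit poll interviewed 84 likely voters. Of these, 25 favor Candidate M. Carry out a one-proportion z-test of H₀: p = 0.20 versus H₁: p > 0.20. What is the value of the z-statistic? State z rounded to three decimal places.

z = 2.237

With x = 25 successes in n = 84, p̂ = 0.29762.
Null standard error: √(0.20·0.80/84) = √0.001904762 = 0.043644.
z = (0.29762 − 0.20)/0.043644 = 0.09762/0.043644 = 2.237.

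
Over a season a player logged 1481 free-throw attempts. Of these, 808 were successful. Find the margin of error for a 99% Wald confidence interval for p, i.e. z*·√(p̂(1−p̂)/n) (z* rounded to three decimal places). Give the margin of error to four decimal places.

The sample proportion is 808/1481 = 0.54558.
SE(p̂) = √(0.54558·0.45442/1481) = 0.012938.
The 99% critical value is z* = 2.576.
Margin of error = z*·SE = 2.576 × 0.012938 = 0.0333.

ME = 0.0333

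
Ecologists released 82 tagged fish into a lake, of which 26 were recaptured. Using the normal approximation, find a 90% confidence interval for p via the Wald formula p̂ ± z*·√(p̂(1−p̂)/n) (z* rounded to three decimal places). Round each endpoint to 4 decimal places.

Sample proportion p̂ = 26/82 = 0.31707.
SE = √(p̂(1−p̂)/n) = √(0.216538/82) = 0.051388.
z* = 1.645 at the 90% level.
Margin of error: 1.645 × 0.051388 = 0.08453.
CI: 0.31707 ± 0.08453 = (0.2325, 0.4016).

(0.2325, 0.4016)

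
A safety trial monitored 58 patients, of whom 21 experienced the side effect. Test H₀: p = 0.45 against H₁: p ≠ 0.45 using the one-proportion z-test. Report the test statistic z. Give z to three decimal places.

z = -1.346

p̂ = 21/58 = 0.36207.
SE₀ = √(0.45·0.55/58) = 0.065324.
z = (p̂ − p₀)/SE = (0.36207 − 0.45)/0.065324 = -1.346.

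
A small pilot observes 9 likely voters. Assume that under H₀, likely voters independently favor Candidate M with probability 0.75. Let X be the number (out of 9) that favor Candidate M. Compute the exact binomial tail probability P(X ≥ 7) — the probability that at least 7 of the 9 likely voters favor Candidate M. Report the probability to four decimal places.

P = 0.6007

X is binomial with n = 9 and p = 0.75.
P(X ≥ 7) = C(9,7)·0.75^7·0.25^2 + C(9,8)·0.75^8·0.25^1 + C(9,9)·0.75^9·0.25^0.
= 0.300339 + 0.225254 + 0.075085 = 0.6007.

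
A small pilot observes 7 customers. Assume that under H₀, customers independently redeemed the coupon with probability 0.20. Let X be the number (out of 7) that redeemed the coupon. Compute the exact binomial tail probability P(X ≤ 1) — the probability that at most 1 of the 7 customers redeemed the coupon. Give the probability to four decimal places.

P = 0.5767

X is binomial with n = 7 and p = 0.20.
P(X ≤ 1) = C(7,0)·0.20^0·0.80^7 + C(7,1)·0.20^1·0.80^6.
= 0.209715 + 0.367002 = 0.5767.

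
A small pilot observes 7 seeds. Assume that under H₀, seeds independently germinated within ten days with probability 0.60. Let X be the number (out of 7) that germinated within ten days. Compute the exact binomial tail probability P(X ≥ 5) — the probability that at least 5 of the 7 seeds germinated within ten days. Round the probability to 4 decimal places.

X ~ Binomial(n=7, p=0.60).
P(X ≥ 5) = C(7,5)·0.60^5·0.40^2 + C(7,6)·0.60^6·0.40^1 + C(7,7)·0.60^7·0.40^0.
= 0.261274 + 0.130637 + 0.027994 = 0.4199.

P = 0.4199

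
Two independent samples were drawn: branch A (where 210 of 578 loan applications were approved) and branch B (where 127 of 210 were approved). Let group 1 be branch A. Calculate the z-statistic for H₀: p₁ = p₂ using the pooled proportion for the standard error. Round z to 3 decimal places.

z = -6.057

Sample proportions: p̂₁ = 210/578 = 0.36332 and p̂₂ = 127/210 = 0.60476.
Pooling: p̂ = 337/788 = 0.42766.
SE = √[p̂(1−p̂)(1/n₁+1/n₂)] = √[0.42766·0.57234·(1/578+1/210)] ≈ 0.039863.
z = -0.24144/0.039863 = -6.057.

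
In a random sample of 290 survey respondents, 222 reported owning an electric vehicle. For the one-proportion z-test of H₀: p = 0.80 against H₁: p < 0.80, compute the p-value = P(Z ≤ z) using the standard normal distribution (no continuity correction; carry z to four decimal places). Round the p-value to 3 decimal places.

p̂ = 222/290 = 0.76552.
Under H₀, SE = √(p₀(1−p₀)/n) = √(0.80·0.20/290) = √0.000551724 = 0.023489.
Test statistic (full precision, shown to 4 dp): z = (222/290 − 0.80)/SE₀ ≈ -1.4681.
From the standard normal, P(Z ≤ z) = 0.071.

p-value = 0.071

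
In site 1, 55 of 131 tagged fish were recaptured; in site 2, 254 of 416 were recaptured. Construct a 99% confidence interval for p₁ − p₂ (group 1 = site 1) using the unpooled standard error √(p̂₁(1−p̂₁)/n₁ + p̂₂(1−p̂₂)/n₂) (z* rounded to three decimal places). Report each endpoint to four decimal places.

(-0.3177, -0.0637)

p̂₁ = 55/131 = 0.41985, p̂₂ = 254/416 = 0.61058; p̂₁ − p̂₂ = -0.19073.
SE = √(0.001859355 + 0.000571569) = √0.002430924 = 0.049304.
z* = 2.576 at the 99% level. Margin of error = 0.12701.
So the interval runs from -0.3177 to -0.0637.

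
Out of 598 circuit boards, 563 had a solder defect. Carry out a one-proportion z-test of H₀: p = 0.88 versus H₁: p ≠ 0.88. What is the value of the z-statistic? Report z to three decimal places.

With x = 563 successes in n = 598, p̂ = 0.94147.
SE₀ = √(0.88·0.12/598) = 0.013289.
z = (0.94147 − 0.88)/0.013289 = 0.06147/0.013289 = 4.626.

z = 4.626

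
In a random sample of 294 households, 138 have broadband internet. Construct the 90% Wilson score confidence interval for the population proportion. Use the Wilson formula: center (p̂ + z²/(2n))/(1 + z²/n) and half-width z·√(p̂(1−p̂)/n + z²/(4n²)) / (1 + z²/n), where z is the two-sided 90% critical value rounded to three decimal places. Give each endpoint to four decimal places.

p̂ = 138/294 = 0.46939; z = 1.645, so z² = 2.706025.
1 + z²/n = 1.009204.
Adjusted center: (0.46939 + z²/(2n))/1.009204 = 0.46967.
Radicand: p̂(1−p̂)/n + z²/(4n²) = 0.000847153 + 0.000007827 = 0.000854980.
Half-width = z·√(radicand)/denom = 1.645·0.029240/1.009204 = 0.04766.
CI: 0.46967 ± 0.04766 = (0.4220, 0.5173).

(0.4220, 0.5173)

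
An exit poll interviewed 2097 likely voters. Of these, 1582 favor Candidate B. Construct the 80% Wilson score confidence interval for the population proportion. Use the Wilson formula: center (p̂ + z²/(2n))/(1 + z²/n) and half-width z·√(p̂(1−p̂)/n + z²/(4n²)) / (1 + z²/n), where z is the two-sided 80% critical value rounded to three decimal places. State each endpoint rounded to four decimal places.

(0.7422, 0.7663)

Here p̂ = 1582/2097 = 0.75441 and z = 1.282 (z² = 1.643524).
Denominator 1 + z²/n = 1 + 1.643524/2097 = 1.000784.
Adjusted center: (0.75441 + z²/(2n))/1.000784 = 0.75421.
Radicand: p̂(1−p̂)/n + z²/(4n²) = 0.000088352 + 0.000000093 = 0.000088445.
Half-width = 1.282·√0.000088445/1.000784 = 0.01205.
So the interval runs from 0.7422 to 0.7663.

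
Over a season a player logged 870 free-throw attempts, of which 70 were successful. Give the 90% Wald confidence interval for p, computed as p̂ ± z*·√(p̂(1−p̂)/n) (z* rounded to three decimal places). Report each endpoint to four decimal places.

(0.0653, 0.0956)

The sample proportion is 70/870 = 0.08046.
SE(p̂) = √(0.08046·0.91954/870) = 0.009222.
The 90% critical value is z* = 1.645.
Margin = 1.645·0.009222 = 0.01517.
So the interval runs from 0.0653 to 0.0956.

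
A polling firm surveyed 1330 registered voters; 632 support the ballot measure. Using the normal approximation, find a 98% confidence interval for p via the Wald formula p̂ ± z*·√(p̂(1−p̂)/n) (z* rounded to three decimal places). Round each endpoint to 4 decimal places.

Sample proportion p̂ = 632/1330 = 0.47519.
SE(p̂) = √(0.47519·0.52481/1330) = 0.013693.
The 98% critical value is z* = 2.326.
Margin = 2.326·0.013693 = 0.03185.
CI: 0.47519 ± 0.03185 = (0.4433, 0.5070).

(0.4433, 0.5070)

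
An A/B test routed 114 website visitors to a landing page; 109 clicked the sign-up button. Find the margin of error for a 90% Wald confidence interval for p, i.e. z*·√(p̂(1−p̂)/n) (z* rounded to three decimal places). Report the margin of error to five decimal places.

ME = 0.03155

p̂ = 109/114 = 0.95614.
SE(p̂) = √(0.95614·0.04386/114) = 0.019180.
The 90% critical value is z* = 1.645.
So ME = 0.03155.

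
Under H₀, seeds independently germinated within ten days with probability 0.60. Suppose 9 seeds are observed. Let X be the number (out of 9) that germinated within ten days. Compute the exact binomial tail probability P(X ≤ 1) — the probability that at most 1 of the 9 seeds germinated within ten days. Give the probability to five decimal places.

X is binomial with n = 9 and p = 0.60.
P(X ≤ 1) = C(9,0)·0.60^0·0.40^9 + C(9,1)·0.60^1·0.40^8.
= 0.000262 + 0.003539 = 0.00380.

P = 0.00380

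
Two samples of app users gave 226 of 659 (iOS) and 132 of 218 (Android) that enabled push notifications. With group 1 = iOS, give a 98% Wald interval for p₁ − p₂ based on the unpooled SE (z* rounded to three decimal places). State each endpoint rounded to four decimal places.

p̂₁ = 226/659 = 0.34294, p̂₂ = 132/218 = 0.60550; p̂₁ − p̂₂ = -0.26256.
SE = √(0.000341932 + 0.001095728) = √0.001437660 = 0.037916.
z* = 2.326 at the 98% level. Margin of error = 0.08819.
CI: -0.26256 ± 0.08819 = (-0.3508, -0.1744).

(-0.3508, -0.1744)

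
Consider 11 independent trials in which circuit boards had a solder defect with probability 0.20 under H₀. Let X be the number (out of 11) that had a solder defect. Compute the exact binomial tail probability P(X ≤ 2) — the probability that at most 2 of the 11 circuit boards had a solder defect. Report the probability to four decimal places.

P = 0.6174

X ~ Binomial(n=11, p=0.20).
P(X ≤ 2) = C(11,0)·0.20^0·0.80^11 + C(11,1)·0.20^1·0.80^10 + C(11,2)·0.20^2·0.80^9.
= 0.085899 + 0.236223 + 0.295279 = 0.6174.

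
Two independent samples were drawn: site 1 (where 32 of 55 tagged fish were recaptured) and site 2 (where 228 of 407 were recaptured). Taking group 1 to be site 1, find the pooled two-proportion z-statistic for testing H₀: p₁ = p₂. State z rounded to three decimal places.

p̂₁ = 32/55 = 0.58182, p̂₂ = 228/407 = 0.56020.
Pooled p̂ = (32+228)/(55+407) = 260/462 = 0.56277.
Pooled SE = √[0.2460599·0.02063882] ≈ 0.071263.
z = (p̂₁ − p̂₂)/SE = (0.58182 − 0.56020)/0.071263 = 0.02162/0.071263 = 0.303.

z = 0.303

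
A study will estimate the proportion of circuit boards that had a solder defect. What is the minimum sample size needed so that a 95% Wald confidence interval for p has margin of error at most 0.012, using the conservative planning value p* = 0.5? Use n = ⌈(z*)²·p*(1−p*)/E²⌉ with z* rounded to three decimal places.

n = 6670

z* = 1.960 at the 95% level.
p*(1−p*) = 0.2500.
Required n before rounding: 3.841600 × 0.2500 / 0.012² = 6669.444.
Rounding up, n = 6670.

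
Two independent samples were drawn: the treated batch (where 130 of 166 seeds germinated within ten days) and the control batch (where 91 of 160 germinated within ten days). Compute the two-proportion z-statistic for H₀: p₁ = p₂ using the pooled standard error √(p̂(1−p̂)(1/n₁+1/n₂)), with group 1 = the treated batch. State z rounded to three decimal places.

z = 4.141

p̂₁ = 130/166 = 0.78313, p̂₂ = 91/160 = 0.56875.
Pooling: p̂ = 221/326 = 0.67791.
Pooled SE = √[0.2183466·0.01227410] ≈ 0.051769.
z = (p̂₁ − p̂₂)/SE = (0.78313 − 0.56875)/0.051769 = 0.21438/0.051769 = 4.141.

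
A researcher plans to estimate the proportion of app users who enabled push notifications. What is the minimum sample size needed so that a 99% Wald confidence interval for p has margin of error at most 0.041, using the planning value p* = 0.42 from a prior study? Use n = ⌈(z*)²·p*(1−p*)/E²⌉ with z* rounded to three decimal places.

The 99% critical value is z* = 2.576.
p*(1−p*) = 0.2436.
Required n before rounding: 6.635776 × 0.2436 / 0.041² = 961.615.
Rounding up, n = 962.

n = 962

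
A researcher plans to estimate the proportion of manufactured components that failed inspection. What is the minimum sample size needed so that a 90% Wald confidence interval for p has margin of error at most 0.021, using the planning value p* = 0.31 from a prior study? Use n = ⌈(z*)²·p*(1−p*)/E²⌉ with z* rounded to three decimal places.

z* = 1.645 at the 90% level.
p*(1−p*) = 0.31·0.69 = 0.2139.
(z*)²·p*(1−p*)/E² = 2.706025·0.2139/0.000441 = 1312.514.
⌈1312.514⌉ = 1313.

n = 1313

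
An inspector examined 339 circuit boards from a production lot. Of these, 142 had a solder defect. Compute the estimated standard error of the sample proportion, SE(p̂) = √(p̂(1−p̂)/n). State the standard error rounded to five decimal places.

SE = 0.02680

The sample proportion is 142/339 = 0.41888.
p̂(1−p̂) = 0.41888·0.58112 = 0.243420.
SE = √(0.243420/339) = 0.02680.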